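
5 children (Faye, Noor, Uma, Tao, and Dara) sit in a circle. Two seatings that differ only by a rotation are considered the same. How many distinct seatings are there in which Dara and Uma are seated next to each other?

Glue Dara and Uma into a block (2 internal orders). Seating 4 units around a circle gives (3)! arrangements.
So 2 × (3)! = 2 × 6 = 12.

12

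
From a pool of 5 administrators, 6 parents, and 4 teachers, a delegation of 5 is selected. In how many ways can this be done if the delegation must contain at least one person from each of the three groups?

2170

Unrestricted: C(15,5) = 3003 ways to pick any 5 of the 15.
Selections missing a whole group: no administrators → C(10,5) = 252; no parents → C(9,5) = 126; no teachers → C(11,5) = 462.
Add back selections omitting two groups (i.e. drawn from a single group): C(5,5) + C(6,5) + C(4,5) = 7.
By inclusion–exclusion: 3003 − 840 + 7 = 2170.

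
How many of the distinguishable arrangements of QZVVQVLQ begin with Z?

Fix Z in the first position and arrange the remaining 7 letters.
Those 7 letters have Q appearing 3 times and V appearing 3 times, giving (7)!/(3!·3!) = 140.

140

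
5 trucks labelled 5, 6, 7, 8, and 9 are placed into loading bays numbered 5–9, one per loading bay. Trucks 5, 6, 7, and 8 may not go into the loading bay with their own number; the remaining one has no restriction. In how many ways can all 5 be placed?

53

Let Aᵢ (for 5 ≤ i ≤ 8) be the placements that put truck i in its forbidden loading bay. Any j of these fix j positions, leaving (5−j)! ways to fill the rest, and there are C(4,j) ways to pick which j.
By inclusion–exclusion, the number of valid placements is Σ_{j=0}^{4} (−1)^j C(4,j)·(5−j)!.
Computing: 120 − 96 + 36 − 8 + 1 = 53.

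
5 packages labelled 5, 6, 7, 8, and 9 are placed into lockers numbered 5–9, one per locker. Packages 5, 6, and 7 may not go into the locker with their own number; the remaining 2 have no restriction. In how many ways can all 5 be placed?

64

Let Aᵢ (for i ∈ {5, 6, 7}) be the placements that put package i in its forbidden locker. Any j of these fix j positions, leaving (5−j)! ways to fill the rest, and there are C(3,j) ways to pick which j.
By inclusion–exclusion, the number of valid placements is Σ_{j=0}^{3} (−1)^j C(3,j)·(5−j)!.
Computing: 120 − 72 + 18 − 2 = 64.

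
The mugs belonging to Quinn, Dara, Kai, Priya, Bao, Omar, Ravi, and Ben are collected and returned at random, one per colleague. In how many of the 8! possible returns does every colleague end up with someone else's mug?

Let Aᵢ be the assignments in which colleague i gets their own mug. We want the size of the complement of A₁∪…∪A_8.
By inclusion–exclusion this is Σ_{j=0}^{8} (−1)^j C(8,j)·(8−j)!.
Computing: 40320 − 40320 + 20160 − 6720 + 1680 − 336 + 56 − 8 + 1 = 14833.

14833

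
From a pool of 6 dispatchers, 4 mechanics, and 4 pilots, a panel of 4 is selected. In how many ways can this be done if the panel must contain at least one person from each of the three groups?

Total 4-person selections from all 14: C(14,4) = 1001.
Subtract selections that omit an entire group: no dispatchers → C(8,4) = 70; no mechanics → C(10,4) = 210; no pilots → C(10,4) = 210.
Add back selections omitting two groups (i.e. drawn from a single group): C(6,4) + C(4,4) + C(4,4) = 17.
By inclusion–exclusion: 1001 − 490 + 17 = 528.

528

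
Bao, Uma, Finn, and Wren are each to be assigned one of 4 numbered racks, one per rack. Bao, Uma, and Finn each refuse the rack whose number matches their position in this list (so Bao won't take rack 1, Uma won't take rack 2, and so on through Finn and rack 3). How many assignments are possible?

11

Let Aᵢ (for i ∈ {1, 2, 3}) be the placements that put person i in their forbidden rack. Any j of these fix j positions, leaving (4−j)! ways to fill the rest, and there are C(3,j) ways to pick which j.
By inclusion–exclusion, the number of valid placements is Σ_{j=0}^{3} (−1)^j C(3,j)·(4−j)!.
Computing: 24 − 18 + 6 − 1 = 11.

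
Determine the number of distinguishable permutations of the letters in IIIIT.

5

Letter multiplicities in IIIIT: I×4, T×1.
The number of distinct arrangements is 5!/(4!) = 120/24 = 5.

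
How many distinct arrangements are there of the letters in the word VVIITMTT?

1680

VVIITMTT has 8 letters with I appearing twice, T appearing 3 times, and V appearing twice.
The number of distinct arrangements is 8!/(3!·2!·2!) = 40320/24 = 1680.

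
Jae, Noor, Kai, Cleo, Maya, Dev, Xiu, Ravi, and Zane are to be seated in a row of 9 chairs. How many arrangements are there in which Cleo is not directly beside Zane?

There are 9! = 362880 arrangements in all. If Cleo and Zane are adjacent, merging them into one block gives 2·(8)! = 80640 arrangements.
So 362880 − 80640 = 282240 arrangements keep them apart.

282240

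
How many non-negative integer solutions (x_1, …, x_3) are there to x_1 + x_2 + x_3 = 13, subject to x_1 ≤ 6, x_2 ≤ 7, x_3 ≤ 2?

Without the upper bounds there are C(15,2) = 105 ways to split 13 among 3 variables.
Subtract solutions that violate a single cap (substitute x_i' = x_i − (cap_i+1)): x_1 ≥ 7 gives C(8,2) = 28; x_2 ≥ 8 gives C(7,2) = 21; x_3 ≥ 3 gives C(12,2) = 66. Together 115.
Add back pairs where two caps are both exceeded: 0 + 10 + 6 = 16.
By inclusion–exclusion the count is 105 − 115 + 16 = 6.

6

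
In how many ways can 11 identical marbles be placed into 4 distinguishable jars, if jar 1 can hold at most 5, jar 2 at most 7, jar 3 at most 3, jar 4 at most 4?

By stars and bars, unrestricted non-negative solutions to x_1+…+x_4 = 11 number C(11+3,3) = 364.
Subtract solutions that violate a single cap (substitute x_i' = x_i − (cap_i+1)): x_1 ≥ 6 gives C(8,3) = 56; x_2 ≥ 8 gives C(6,3) = 20; x_3 ≥ 4 gives C(10,3) = 120; x_4 ≥ 5 gives C(9,3) = 84. Together 280.
Add back pairs where two caps are both exceeded: 0 + 4 + 1 + 0 + 0 + 10 = 15.
By inclusion–exclusion the count is 364 − 280 + 15 = 99.

99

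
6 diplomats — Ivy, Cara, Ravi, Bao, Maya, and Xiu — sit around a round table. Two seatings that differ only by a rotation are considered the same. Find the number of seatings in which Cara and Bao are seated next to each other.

Treat {Cara, Bao} as one unit (2 internal orders) and seat the resulting 5 units around the table: (4)! circular arrangements.
So 2 × (4)! = 2 × 24 = 48.

48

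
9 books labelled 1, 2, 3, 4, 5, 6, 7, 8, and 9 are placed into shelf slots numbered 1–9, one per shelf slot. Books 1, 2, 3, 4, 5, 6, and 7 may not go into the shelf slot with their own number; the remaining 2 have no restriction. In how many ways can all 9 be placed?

Let Aᵢ (for 1 ≤ i ≤ 7) be the placements that put book i in its forbidden shelf slot. Any j of these fix j positions, leaving (9−j)! ways to fill the rest, and there are C(7,j) ways to pick which j.
By inclusion–exclusion, the number of valid placements is Σ_{j=0}^{7} (−1)^j C(7,j)·(9−j)!.
Computing: 362880 − 282240 + 105840 − 25200 + 4200 − 504 + 42 − 2 = 165016.

165016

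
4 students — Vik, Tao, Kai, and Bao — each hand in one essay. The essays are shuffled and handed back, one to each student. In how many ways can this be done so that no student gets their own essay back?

9

Let Aᵢ be the assignments in which student i gets their own essay. We want the size of the complement of A₁∪…∪A_4.
By inclusion–exclusion this is Σ_{j=0}^{4} (−1)^j C(4,j)·(4−j)!.
Computing: 24 − 24 + 12 − 4 + 1 = 9.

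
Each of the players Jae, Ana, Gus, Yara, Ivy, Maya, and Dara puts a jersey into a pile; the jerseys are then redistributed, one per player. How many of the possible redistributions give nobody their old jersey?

1854

Count assignments avoiding every fixed point. For any j of the 7 players fixed to their old jersey, the other 7−j can be arranged in (7−j)! ways.
By inclusion–exclusion this is Σ_{j=0}^{7} (−1)^j C(7,j)·(7−j)!.
Computing: 5040 − 5040 + 2520 − 840 + 210 − 42 + 7 − 1 = 1854.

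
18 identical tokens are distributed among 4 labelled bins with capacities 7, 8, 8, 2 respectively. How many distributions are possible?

Ignoring the caps, the number of non-negative solutions to x_1+…+x_4 = 18 is C(21,3) = 1330.
Subtract solutions that violate a single cap (substitute x_i' = x_i − (cap_i+1)): x_1 ≥ 8 gives C(13,3) = 286; x_2 ≥ 9 gives C(12,3) = 220; x_3 ≥ 9 gives C(12,3) = 220; x_4 ≥ 3 gives C(18,3) = 816. Together 1542.
Add back pairs where two caps are both exceeded: 4 + 4 + 120 + 1 + 84 + 84 = 297.
By inclusion–exclusion the count is 1330 − 1542 + 297 = 85.

85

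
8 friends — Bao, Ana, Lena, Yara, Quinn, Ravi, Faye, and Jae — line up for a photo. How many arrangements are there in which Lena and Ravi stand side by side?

Treat {Lena, Ravi} as a single unit. There are 7 units to order, and the pair itself can be ordered 2 ways.
So the count is 2·(7)! = 10080.

10080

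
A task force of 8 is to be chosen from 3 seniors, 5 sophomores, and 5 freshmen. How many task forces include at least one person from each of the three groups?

1240

Unrestricted: C(13,8) = 1287 ways to pick any 8 of the 13.
Subtract selections that omit an entire group: no seniors → C(10,8) = 45; no sophomores → C(8,8) = 1; no freshmen → C(8,8) = 1.
Add back selections omitting two groups (i.e. drawn from a single group): C(3,8) + C(5,8) + C(5,8) = 0.
By inclusion–exclusion: 1287 − 47 + 0 = 1240.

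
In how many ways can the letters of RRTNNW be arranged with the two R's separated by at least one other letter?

Total arrangements of RRTNNW: 6!/(2!·2!) = 180.
Arrangements with the R's together: treat RR as one letter, giving (5)!/(2!) = 60.
Hence 180 − 60 = 120.

120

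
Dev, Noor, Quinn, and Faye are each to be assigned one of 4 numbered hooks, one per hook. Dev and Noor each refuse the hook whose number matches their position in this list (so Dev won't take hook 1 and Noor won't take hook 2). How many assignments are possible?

14

Let Aᵢ (for i ∈ {1, 2}) be the placements that put person i in their forbidden hook. Any j of these fix j positions, leaving (4−j)! ways to fill the rest, and there are C(2,j) ways to pick which j.
By inclusion–exclusion, the number of valid placements is Σ_{j=0}^{2} (−1)^j C(2,j)·(4−j)!.
Computing: 24 − 12 + 2 = 14.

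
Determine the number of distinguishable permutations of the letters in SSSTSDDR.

840

The 8 letters of SSSTSDDR have repeats: D appearing twice and S appearing 4 times.
The number of distinct arrangements is 8!/(4!·2!) = 40320/48 = 840.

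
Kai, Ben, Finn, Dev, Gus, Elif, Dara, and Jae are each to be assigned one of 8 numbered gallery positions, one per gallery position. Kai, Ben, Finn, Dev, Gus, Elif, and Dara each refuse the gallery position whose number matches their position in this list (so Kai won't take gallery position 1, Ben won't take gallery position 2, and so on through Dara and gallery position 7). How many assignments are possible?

16687

Let Aᵢ (for 1 ≤ i ≤ 7) be the placements that put person i in their forbidden gallery position. Any j of these fix j positions, leaving (8−j)! ways to fill the rest, and there are C(7,j) ways to pick which j.
By inclusion–exclusion, the number of valid placements is Σ_{j=0}^{7} (−1)^j C(7,j)·(8−j)!.
Computing: 40320 − 35280 + 15120 − 4200 + 840 − 126 + 14 − 1 = 16687.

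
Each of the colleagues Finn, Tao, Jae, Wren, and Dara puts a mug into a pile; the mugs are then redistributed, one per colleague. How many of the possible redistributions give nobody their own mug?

Count assignments avoiding every fixed point. For any j of the 5 colleagues fixed to their own mug, the other 5−j can be arranged in (5−j)! ways.
By inclusion–exclusion this is Σ_{j=0}^{5} (−1)^j C(5,j)·(5−j)!.
Computing: 120 − 120 + 60 − 20 + 5 − 1 = 44.

44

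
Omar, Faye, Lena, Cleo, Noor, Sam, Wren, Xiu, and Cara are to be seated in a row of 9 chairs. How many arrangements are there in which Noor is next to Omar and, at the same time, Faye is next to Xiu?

20160

Treat {Noor,Omar} as one block (2 orders) and {Faye,Xiu} as another (2 orders).
That leaves 7 units to arrange: 2 × 2 × 7! = 4 × 5040 = 20160.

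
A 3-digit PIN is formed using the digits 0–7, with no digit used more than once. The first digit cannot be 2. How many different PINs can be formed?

The first digit has 8−1 = 7 choices (anything except 2).
The remaining 2 digits are filled from the other 7 symbols without repetition: 7 × 6 = 42.
Total: 7 × 42 = 294.

294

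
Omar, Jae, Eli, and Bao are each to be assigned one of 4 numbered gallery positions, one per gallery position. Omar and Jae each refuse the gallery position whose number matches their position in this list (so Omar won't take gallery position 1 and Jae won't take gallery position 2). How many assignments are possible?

Let Aᵢ (for i ∈ {1, 2}) be the placements that put person i in their forbidden gallery position. Any j of these fix j positions, leaving (4−j)! ways to fill the rest, and there are C(2,j) ways to pick which j.
By inclusion–exclusion, the number of valid placements is Σ_{j=0}^{2} (−1)^j C(2,j)·(4−j)!.
Computing: 24 − 12 + 2 = 14.

14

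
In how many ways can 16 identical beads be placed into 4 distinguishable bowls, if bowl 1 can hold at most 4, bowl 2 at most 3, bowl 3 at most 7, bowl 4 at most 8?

By stars and bars, unrestricted non-negative solutions to x_1+…+x_4 = 16 number C(16+3,3) = 969.
Subtract solutions that violate a single cap (substitute x_i' = x_i − (cap_i+1)): x_1 ≥ 5 gives C(14,3) = 364; x_2 ≥ 4 gives C(15,3) = 455; x_3 ≥ 8 gives C(11,3) = 165; x_4 ≥ 9 gives C(10,3) = 120. Together 1104.
Add back pairs where two caps are both exceeded: 120 + 20 + 10 + 35 + 20 + 0 = 205.
By inclusion–exclusion the count is 969 − 1104 + 205 = 70.

70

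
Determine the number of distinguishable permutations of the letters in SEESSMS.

SEESSMS has 7 letters with E appearing twice and S appearing 4 times.
Dividing 7! = 5040 by 4!·2! = 48 for the repeated letters gives 105.

105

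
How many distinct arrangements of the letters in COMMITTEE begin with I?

Fix I in the first position and arrange the remaining 8 letters.
Those 8 letters have E appearing twice, M appearing twice, and T appearing twice, giving (8)!/(2!·2!·2!) = 5040.

5040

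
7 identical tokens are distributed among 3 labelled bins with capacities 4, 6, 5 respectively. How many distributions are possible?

26

By stars and bars, unrestricted non-negative solutions to x_1+…+x_3 = 7 number C(7+2,2) = 36.
Subtract solutions that violate a single cap (substitute x_i' = x_i − (cap_i+1)): x_1 ≥ 5 gives C(4,2) = 6; x_2 ≥ 7 gives C(2,2) = 1; x_3 ≥ 6 gives C(3,2) = 3. Together 10.
No two caps can be exceeded simultaneously, so the pair terms are all 0.
By inclusion–exclusion the count is 36 − 10 + 0 = 26.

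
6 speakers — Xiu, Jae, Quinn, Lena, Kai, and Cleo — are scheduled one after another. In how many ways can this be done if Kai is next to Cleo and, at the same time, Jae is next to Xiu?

96

Treat {Kai,Cleo} as one block (2 orders) and {Jae,Xiu} as another (2 orders).
That leaves 4 units to arrange: 2 × 2 × 4! = 4 × 24 = 96.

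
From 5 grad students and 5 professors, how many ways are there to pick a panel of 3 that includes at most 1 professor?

60

Split by how many professors are chosen (0 through 1).
Sum: C(5,0)·C(5,3) + C(5,1)·C(5,2) = 10 + 50 = 60.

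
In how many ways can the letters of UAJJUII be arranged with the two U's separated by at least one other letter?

Total arrangements of UAJJUII: 7!/(2!·2!·2!) = 630.
If the two U's are adjacent, glue them into one block, leaving 6 items to arrange: (6)!/(2!·2!) = 180 ways.
Hence 630 − 180 = 450.

450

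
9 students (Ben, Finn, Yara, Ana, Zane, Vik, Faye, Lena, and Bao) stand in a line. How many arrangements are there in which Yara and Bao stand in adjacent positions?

80640

Place the 7 others and the Yara-Bao pair as 8 objects in a line; the pair has 2 internal arrangements.
That gives 2 × 8! = 2 × 40320 = 80640.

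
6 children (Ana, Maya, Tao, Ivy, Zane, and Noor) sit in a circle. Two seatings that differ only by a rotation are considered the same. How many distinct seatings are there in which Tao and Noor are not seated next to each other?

72

Without the restriction there are (5)! = 120 seatings.
Seatings with Tao beside Noor: treat them as a block with 2 internal orders, giving 2 × (4)! = 48.
Subtracting, 120 − 48 = 72.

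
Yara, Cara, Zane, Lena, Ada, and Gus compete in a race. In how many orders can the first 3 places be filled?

120

This is an ordered selection of 3 from 6: P(6,3).
That gives 6 × 5 × 4 = 120.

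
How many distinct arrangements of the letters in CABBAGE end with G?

180

With the last slot taken by G, it remains to arrange the other 6 letters (CABBAE).
Those 6 letters have A appearing twice and B appearing twice, giving (6)!/(2!·2!) = 180.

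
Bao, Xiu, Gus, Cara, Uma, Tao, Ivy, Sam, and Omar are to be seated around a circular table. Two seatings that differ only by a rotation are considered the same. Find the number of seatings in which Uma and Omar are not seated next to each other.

Without the restriction there are (8)! = 40320 seatings.
Seatings with Uma beside Omar: treat them as a block with 2 internal orders, giving 2 × (7)! = 10080.
Subtracting, 40320 − 10080 = 30240.

30240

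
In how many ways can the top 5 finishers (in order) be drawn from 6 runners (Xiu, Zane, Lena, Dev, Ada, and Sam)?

720

There are 6 choices for 1st place, 5 for 2nd, and so on down to 2 for position 5.
That gives 6 × 5 × 4 × 3 × 2 = 720.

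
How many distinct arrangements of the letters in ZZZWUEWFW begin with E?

Fix E in the first position and arrange the remaining 8 letters.
Those 8 letters have W appearing 3 times and Z appearing 3 times, giving (8)!/(3!·3!) = 1120.

1120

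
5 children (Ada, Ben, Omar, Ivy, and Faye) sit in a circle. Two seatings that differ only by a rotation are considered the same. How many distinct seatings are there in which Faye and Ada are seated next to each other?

12

Treat {Faye, Ada} as one unit (2 internal orders) and seat the resulting 4 units around the table: (3)! circular arrangements.
So 2 × (3)! = 2 × 6 = 12.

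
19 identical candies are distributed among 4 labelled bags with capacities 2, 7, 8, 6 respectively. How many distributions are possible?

31

Without the upper bounds there are C(22,3) = 1540 ways to split 19 among 4 bags.
Subtract solutions that violate a single cap (substitute x_i' = x_i − (cap_i+1)): x_1 ≥ 3 gives C(19,3) = 969; x_2 ≥ 8 gives C(14,3) = 364; x_3 ≥ 9 gives C(13,3) = 286; x_4 ≥ 7 gives C(15,3) = 455. Together 2074.
Add back pairs where two caps are both exceeded: 165 + 120 + 220 + 10 + 35 + 20 = 570.
Subtract triples: 0 + 4 + 1 + 0 = 5.
By inclusion–exclusion the count is 1540 − 2074 + 570 − 5 = 31.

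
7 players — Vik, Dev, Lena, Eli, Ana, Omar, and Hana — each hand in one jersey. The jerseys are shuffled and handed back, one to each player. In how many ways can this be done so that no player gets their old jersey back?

1854

This is the derangement count D_7: permutations of 7 items with no fixed point.
By inclusion–exclusion this is Σ_{j=0}^{7} (−1)^j C(7,j)·(7−j)!.
Computing: 5040 − 5040 + 2520 − 840 + 210 − 42 + 7 − 1 = 1854.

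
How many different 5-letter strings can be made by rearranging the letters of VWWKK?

The 5 letters of VWWKK have repeats: K appearing twice and W appearing twice.
Dividing 5! = 120 by 2!·2! = 4 for the repeated letters gives 30.

30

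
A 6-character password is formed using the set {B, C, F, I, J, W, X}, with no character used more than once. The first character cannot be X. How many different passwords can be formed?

The first character has 7−1 = 6 choices (anything except X).
The remaining 5 characters are filled from the other 6 symbols without repetition: 6 × 5 × 4 × 3 × 2 = 720.
Total: 6 × 720 = 4320.

4320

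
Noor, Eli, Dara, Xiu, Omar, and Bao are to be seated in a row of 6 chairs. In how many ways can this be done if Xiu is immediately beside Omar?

Place the 4 others and the Xiu-Omar pair as 5 objects in a line; the pair has 2 internal arrangements.
That gives 2 × 5! = 2 × 120 = 240.

240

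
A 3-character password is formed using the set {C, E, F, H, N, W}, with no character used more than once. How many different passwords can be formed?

120

Choose and order 3 of the 6 symbols: the first character has 6 options, the next 5, then 4.
That product is 6 × 5 × 4 = 120.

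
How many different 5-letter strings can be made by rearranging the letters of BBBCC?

BBBCC has 5 letters with B appearing 3 times and C appearing twice.
So there are 5! / (3!·2!) = 10 distinguishable arrangements.

10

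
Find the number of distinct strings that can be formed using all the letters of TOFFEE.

TOFFEE has 6 letters with E appearing twice and F appearing twice.
The number of distinct arrangements is 6!/(2!·2!) = 720/4 = 180.

180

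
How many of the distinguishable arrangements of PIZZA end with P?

12

Fix P in the last position and arrange the remaining 4 letters.
Those 4 letters have Z appearing twice, giving (4)!/(2!) = 12.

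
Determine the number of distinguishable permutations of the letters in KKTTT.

KKTTT has 5 letters with K appearing twice and T appearing 3 times.
So there are 5! / (3!·2!) = 10 distinguishable arrangements.

10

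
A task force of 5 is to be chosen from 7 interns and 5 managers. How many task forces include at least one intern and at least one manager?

With no constraint there are C(12,5) = 792 possible selections.
Selections missing a whole group: no interns → C(5,5) = 1; no managers → C(7,5) = 21.
Both groups omitted at once is impossible, so 792 − 22 = 770.

770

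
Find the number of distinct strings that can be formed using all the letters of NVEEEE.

30

The 6 letters of NVEEEE have repeats: E appearing 4 times.
Dividing 6! = 720 by 4! = 24 for the repeated letters gives 30.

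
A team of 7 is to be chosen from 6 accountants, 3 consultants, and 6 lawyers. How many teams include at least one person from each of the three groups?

Total 7-person selections from all 15: C(15,7) = 6435.
Selections missing a whole group: no accountants → C(9,7) = 36; no consultants → C(12,7) = 792; no lawyers → C(9,7) = 36.
Add back selections omitting two groups (i.e. drawn from a single group): C(6,7) + C(3,7) + C(6,7) = 0.
By inclusion–exclusion: 6435 − 864 + 0 = 5571.

5571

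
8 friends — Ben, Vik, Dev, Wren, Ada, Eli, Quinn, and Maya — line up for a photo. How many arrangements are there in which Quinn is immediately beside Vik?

10080

Place the 6 others and the Quinn-Vik pair as 7 objects in a line; the pair has 2 internal arrangements.
That gives 2 × 7! = 2 × 5040 = 10080.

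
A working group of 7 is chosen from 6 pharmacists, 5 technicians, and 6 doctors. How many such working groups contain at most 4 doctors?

19107

Split by how many doctors are chosen (0 through 4).
Sum: C(6,0)·C(11,7) + C(6,1)·C(11,6) + C(6,2)·C(11,5) + C(6,3)·C(11,4) + C(6,4)·C(11,3) = 330 + 2772 + 6930 + 6600 + 2475 = 19107.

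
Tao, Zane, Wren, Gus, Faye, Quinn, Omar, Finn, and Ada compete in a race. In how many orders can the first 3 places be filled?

504

This is an ordered selection of 3 from 9: P(9,3).
That gives 9 × 8 × 7 = 504.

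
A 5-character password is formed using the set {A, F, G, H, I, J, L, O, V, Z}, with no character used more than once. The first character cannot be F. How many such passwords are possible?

The first character has 10−1 = 9 choices (anything except F).
The remaining 4 characters are filled from the other 9 symbols without repetition: 9 × 8 × 7 × 6 = 3024.
Total: 9 × 3024 = 27216.

27216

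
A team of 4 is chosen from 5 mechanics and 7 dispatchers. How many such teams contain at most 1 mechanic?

Split by how many mechanics are chosen (0 through 1).
Sum: C(5,0)·C(7,4) + C(5,1)·C(7,3) = 35 + 175 = 210.

210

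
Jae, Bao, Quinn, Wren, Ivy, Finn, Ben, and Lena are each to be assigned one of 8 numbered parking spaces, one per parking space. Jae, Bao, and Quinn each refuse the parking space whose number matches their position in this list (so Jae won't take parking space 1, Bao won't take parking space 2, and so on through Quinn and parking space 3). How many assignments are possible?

27240

Let Aᵢ (for i ∈ {1, 2, 3}) be the placements that put person i in their forbidden parking space. Any j of these fix j positions, leaving (8−j)! ways to fill the rest, and there are C(3,j) ways to pick which j.
By inclusion–exclusion, the number of valid placements is Σ_{j=0}^{3} (−1)^j C(3,j)·(8−j)!.
Computing: 40320 − 15120 + 2160 − 120 = 27240.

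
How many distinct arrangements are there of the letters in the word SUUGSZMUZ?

15120

SUUGSZMUZ has 9 letters with S appearing twice, U appearing 3 times, and Z appearing twice.
So there are 9! / (3!·2!·2!) = 15120 distinguishable arrangements.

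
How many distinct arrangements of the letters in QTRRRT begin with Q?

10

With the first slot taken by Q, it remains to arrange the other 5 letters (TRRRT).
Those 5 letters have R appearing 3 times and T appearing twice, giving (5)!/(3!·2!) = 10.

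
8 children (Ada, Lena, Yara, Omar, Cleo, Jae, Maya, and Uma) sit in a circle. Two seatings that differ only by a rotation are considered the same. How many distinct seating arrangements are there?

Around a circle, 8 distinct people have 8!/8 = (7)! = 5040 rotationally distinct seatings.

5040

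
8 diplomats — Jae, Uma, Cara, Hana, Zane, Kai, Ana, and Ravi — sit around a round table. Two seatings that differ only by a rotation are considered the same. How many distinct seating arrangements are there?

5040

Fix one person's seat to break rotational symmetry; the remaining 7 people can be arranged in (7)! = 5040 ways.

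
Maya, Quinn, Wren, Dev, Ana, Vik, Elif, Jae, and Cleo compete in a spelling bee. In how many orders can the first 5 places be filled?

15120

This is an ordered selection of 5 from 9: P(9,5).
That gives 9 × 8 × 7 × 6 × 5 = 15120.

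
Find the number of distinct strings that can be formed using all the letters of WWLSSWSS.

280

The 8 letters of WWLSSWSS have repeats: S appearing 4 times and W appearing 3 times.
So there are 8! / (4!·3!) = 280 distinguishable arrangements.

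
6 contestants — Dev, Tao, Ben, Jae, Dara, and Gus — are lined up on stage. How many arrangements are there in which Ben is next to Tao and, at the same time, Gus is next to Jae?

96

Treat {Ben,Tao} as one block (2 orders) and {Gus,Jae} as another (2 orders).
That leaves 4 units to arrange: 2 × 2 × 4! = 4 × 24 = 96.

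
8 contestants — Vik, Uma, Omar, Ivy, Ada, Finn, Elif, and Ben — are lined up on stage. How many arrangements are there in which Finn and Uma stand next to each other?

10080

Glue Finn and Uma into one block (2 internal orders), leaving 7 units to arrange in a row.
So the count is 2·(7)! = 10080.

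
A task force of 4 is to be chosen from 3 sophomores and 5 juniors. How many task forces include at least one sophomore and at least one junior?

With no constraint there are C(8,4) = 70 possible selections.
Selections missing a whole group: no sophomores → C(5,4) = 5; no juniors → C(3,4) = 0.
Both groups omitted at once is impossible, so 70 − 5 = 65.

65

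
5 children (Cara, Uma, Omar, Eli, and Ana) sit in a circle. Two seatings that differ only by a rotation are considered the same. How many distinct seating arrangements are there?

24

Seat Cara anywhere (absorbing the rotational symmetry), then permute the other 4: (4)! = 24.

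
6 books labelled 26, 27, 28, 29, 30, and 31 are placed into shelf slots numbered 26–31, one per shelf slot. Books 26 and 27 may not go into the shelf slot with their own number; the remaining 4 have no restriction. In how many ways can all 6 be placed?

504

Let Aᵢ (for i ∈ {26, 27}) be the placements that put book i in its forbidden shelf slot. Any j of these fix j positions, leaving (6−j)! ways to fill the rest, and there are C(2,j) ways to pick which j.
By inclusion–exclusion, the number of valid placements is Σ_{j=0}^{2} (−1)^j C(2,j)·(6−j)!.
Computing: 720 − 240 + 24 = 504.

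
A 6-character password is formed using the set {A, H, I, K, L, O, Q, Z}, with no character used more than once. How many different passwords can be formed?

20160

Choose and order 6 of the 8 symbols: the first character has 8 options, the next 7, and so on down to 3.
8 × 7 × 6 × 5 × 4 × 3 = 20160.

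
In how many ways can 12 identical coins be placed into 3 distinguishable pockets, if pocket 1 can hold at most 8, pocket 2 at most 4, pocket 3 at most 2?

6

Ignoring the caps, the number of non-negative solutions to x_1+…+x_3 = 12 is C(14,2) = 91.
Subtract solutions that violate a single cap (substitute x_i' = x_i − (cap_i+1)): x_1 ≥ 9 gives C(5,2) = 10; x_2 ≥ 5 gives C(9,2) = 36; x_3 ≥ 3 gives C(11,2) = 55. Together 101.
Add back pairs where two caps are both exceeded: 0 + 1 + 15 = 16.
By inclusion–exclusion the count is 91 − 101 + 16 = 6.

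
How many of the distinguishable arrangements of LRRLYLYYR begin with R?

With the first slot taken by R, it remains to arrange the other 8 letters (LRLYLYYR).
Those 8 letters have L appearing 3 times, R appearing twice, and Y appearing 3 times, giving (8)!/(3!·3!·2!) = 560.

560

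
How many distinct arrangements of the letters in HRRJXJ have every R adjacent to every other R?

Treat the 2 copies of R as a single block. The multiset to arrange is then {RR, H, J, J, X}, 5 items in all.
That gives (5)!/(2!) = 60 arrangements.

60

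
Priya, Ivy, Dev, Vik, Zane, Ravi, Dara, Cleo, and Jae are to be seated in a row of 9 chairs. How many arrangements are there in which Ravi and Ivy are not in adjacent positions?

282240

There are 9! = 362880 arrangements in all. If Ravi and Ivy are adjacent, merging them into one block gives 2·(8)! = 80640 arrangements.
Complementary counting: 362880 − 80640 = 282240.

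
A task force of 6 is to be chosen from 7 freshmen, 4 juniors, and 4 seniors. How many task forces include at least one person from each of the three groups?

Unrestricted: C(15,6) = 5005 ways to pick any 6 of the 15.
Subtract selections that omit an entire group: no freshmen → C(8,6) = 28; no juniors → C(11,6) = 462; no seniors → C(11,6) = 462.
Add back selections omitting two groups (i.e. drawn from a single group): C(7,6) + C(4,6) + C(4,6) = 7.
By inclusion–exclusion: 5005 − 952 + 7 = 4060.

4060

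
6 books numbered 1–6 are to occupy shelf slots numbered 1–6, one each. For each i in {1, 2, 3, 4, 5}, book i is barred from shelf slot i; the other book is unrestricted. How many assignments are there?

Let Aᵢ (for 1 ≤ i ≤ 5) be the placements that put book i in its forbidden shelf slot. Any j of these fix j positions, leaving (6−j)! ways to fill the rest, and there are C(5,j) ways to pick which j.
By inclusion–exclusion, the number of valid placements is Σ_{j=0}^{5} (−1)^j C(5,j)·(6−j)!.
Computing: 720 − 600 + 240 − 60 + 10 − 1 = 309.

309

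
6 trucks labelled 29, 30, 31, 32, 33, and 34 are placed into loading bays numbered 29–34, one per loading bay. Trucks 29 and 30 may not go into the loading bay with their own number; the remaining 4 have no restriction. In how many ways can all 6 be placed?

504

Let Aᵢ (for i ∈ {29, 30}) be the placements that put truck i in its forbidden loading bay. Any j of these fix j positions, leaving (6−j)! ways to fill the rest, and there are C(2,j) ways to pick which j.
By inclusion–exclusion, the number of valid placements is Σ_{j=0}^{2} (−1)^j C(2,j)·(6−j)!.
Computing: 720 − 240 + 24 = 504.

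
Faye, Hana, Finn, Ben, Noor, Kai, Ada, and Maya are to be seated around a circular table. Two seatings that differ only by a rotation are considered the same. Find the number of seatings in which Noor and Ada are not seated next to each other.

Without the restriction there are (7)! = 5040 seatings.
Seatings with Noor beside Ada: treat them as a block with 2 internal orders, giving 2 × (6)! = 1440.
Subtracting, 5040 − 1440 = 3600.

3600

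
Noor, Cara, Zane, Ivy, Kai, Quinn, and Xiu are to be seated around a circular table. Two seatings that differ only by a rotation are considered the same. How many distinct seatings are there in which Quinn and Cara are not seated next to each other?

Without the restriction there are (6)! = 720 seatings.
Seatings with Quinn beside Cara: treat them as a block with 2 internal orders, giving 2 × (5)! = 240.
Subtracting, 720 − 240 = 480.

480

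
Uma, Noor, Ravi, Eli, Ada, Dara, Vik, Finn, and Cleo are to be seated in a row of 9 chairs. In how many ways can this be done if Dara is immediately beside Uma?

80640

Treat {Dara, Uma} as a single unit. There are 8 units to order, and the pair itself can be ordered 2 ways.
So the count is 2·(8)! = 80640.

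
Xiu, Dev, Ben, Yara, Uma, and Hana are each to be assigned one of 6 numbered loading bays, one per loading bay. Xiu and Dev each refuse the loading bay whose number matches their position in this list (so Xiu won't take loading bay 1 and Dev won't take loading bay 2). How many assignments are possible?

504

Let Aᵢ (for i ∈ {1, 2}) be the placements that put person i in their forbidden loading bay. Any j of these fix j positions, leaving (6−j)! ways to fill the rest, and there are C(2,j) ways to pick which j.
By inclusion–exclusion, the number of valid placements is Σ_{j=0}^{2} (−1)^j C(2,j)·(6−j)!.
Computing: 720 − 240 + 24 = 504.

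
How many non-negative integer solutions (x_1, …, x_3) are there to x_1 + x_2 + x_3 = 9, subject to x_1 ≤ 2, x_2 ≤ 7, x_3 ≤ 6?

18

Without the upper bounds there are C(11,2) = 55 ways to split 9 among 3 variables.
Subtract solutions that violate a single cap (substitute x_i' = x_i − (cap_i+1)): x_1 ≥ 3 gives C(8,2) = 28; x_2 ≥ 8 gives C(3,2) = 3; x_3 ≥ 7 gives C(4,2) = 6. Together 37.
No two caps can be exceeded simultaneously, so the pair terms are all 0.
By inclusion–exclusion the count is 55 − 37 + 0 = 18.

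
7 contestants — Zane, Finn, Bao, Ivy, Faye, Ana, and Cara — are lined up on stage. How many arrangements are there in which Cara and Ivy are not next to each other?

Of the 7! = 5040 arrangements, those with Cara and Ivy adjacent number 2 × 6! = 1440 (treat the pair as a block with 2 internal orders).
Complementary counting: 5040 − 1440 = 3600.

3600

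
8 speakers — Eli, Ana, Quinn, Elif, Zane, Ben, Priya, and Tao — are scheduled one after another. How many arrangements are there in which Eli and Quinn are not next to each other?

30240

There are 8! = 40320 arrangements in all. If Eli and Quinn are adjacent, merging them into one block gives 2·(7)! = 10080 arrangements.
Complementary counting: 40320 − 10080 = 30240.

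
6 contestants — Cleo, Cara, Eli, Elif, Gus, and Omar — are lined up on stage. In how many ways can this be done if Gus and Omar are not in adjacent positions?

There are 6! = 720 arrangements in all. If Gus and Omar are adjacent, merging them into one block gives 2·(5)! = 240 arrangements.
Complementary counting: 720 − 240 = 480.

480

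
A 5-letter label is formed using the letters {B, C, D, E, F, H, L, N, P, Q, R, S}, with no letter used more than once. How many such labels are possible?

95040

With no repetition, fill the 5 letters in order: 12 choices, then 11, down to 8.
12 × 11 × 10 × 9 × 8 = 95040.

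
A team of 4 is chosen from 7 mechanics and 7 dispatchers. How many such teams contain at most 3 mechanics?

Split by how many mechanics are chosen (0 through 3).
Sum: C(7,0)·C(7,4) + C(7,1)·C(7,3) + C(7,2)·C(7,2) + C(7,3)·C(7,1) = 35 + 245 + 441 + 245 = 966.

966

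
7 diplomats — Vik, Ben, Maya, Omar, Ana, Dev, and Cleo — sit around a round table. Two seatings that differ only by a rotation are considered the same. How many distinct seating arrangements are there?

720

Around a circle, 7 distinct people have 7!/7 = (6)! = 720 rotationally distinct seatings.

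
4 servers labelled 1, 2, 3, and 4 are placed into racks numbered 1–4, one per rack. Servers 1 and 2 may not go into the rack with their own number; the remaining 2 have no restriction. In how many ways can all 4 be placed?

14

Let Aᵢ (for i ∈ {1, 2}) be the placements that put server i in its forbidden rack. Any j of these fix j positions, leaving (4−j)! ways to fill the rest, and there are C(2,j) ways to pick which j.
By inclusion–exclusion, the number of valid placements is Σ_{j=0}^{2} (−1)^j C(2,j)·(4−j)!.
Computing: 24 − 12 + 2 = 14.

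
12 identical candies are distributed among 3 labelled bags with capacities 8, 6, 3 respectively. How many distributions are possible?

Without the upper bounds there are C(14,2) = 91 ways to split 12 among 3 bags.
Subtract solutions that violate a single cap (substitute x_i' = x_i − (cap_i+1)): x_1 ≥ 9 gives C(5,2) = 10; x_2 ≥ 7 gives C(7,2) = 21; x_3 ≥ 4 gives C(10,2) = 45. Together 76.
Add back pairs where two caps are both exceeded: 0 + 0 + 3 = 3.
By inclusion–exclusion the count is 91 − 76 + 3 = 18.

18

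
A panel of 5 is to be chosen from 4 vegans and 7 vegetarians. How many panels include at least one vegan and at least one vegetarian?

Unrestricted: C(11,5) = 462 ways to pick any 5 of the 11.
Subtract selections that omit an entire group: no vegans → C(7,5) = 21; no vegetarians → C(4,5) = 0.
Both groups omitted at once is impossible, so 462 − 21 = 441.

441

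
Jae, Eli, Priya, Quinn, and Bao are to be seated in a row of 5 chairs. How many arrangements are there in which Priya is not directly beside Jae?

72

Of the 5! = 120 arrangements, those with Priya and Jae adjacent number 2 × 4! = 48 (treat the pair as a block with 2 internal orders).
Complementary counting: 120 − 48 = 72.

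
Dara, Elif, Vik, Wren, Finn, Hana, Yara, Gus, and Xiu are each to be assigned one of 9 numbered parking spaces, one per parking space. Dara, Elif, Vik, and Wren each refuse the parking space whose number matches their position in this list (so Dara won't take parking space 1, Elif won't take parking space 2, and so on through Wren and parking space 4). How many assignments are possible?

229080

Let Aᵢ (for 1 ≤ i ≤ 4) be the placements that put person i in their forbidden parking space. Any j of these fix j positions, leaving (9−j)! ways to fill the rest, and there are C(4,j) ways to pick which j.
By inclusion–exclusion, the number of valid placements is Σ_{j=0}^{4} (−1)^j C(4,j)·(9−j)!.
Computing: 362880 − 161280 + 30240 − 2880 + 120 = 229080.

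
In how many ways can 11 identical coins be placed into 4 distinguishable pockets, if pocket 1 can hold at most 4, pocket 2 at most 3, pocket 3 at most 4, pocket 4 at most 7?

Ignoring the caps, the number of non-negative solutions to x_1+…+x_4 = 11 is C(14,3) = 364.
Subtract solutions that violate a single cap (substitute x_i' = x_i − (cap_i+1)): x_1 ≥ 5 gives C(9,3) = 84; x_2 ≥ 4 gives C(10,3) = 120; x_3 ≥ 5 gives C(9,3) = 84; x_4 ≥ 8 gives C(6,3) = 20. Together 308.
Add back pairs where two caps are both exceeded: 10 + 4 + 0 + 10 + 0 + 0 = 24.
By inclusion–exclusion the count is 364 − 308 + 24 = 80.

80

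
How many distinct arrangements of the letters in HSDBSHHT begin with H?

1260

Fix H in the first position and arrange the remaining 7 letters.
Those 7 letters have H appearing twice and S appearing twice, giving (7)!/(2!·2!) = 1260.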